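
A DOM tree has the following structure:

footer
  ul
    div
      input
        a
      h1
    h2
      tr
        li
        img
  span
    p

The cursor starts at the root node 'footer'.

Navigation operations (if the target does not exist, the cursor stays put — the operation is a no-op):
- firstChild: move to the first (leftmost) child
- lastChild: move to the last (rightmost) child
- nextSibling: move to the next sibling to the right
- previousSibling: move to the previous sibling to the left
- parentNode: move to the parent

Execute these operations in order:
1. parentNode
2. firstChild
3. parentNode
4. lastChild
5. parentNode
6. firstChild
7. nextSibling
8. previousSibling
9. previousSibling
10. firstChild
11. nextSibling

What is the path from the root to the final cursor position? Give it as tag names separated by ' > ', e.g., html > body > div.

After 1 (parentNode): footer (no-op, stayed)
After 2 (firstChild): ul
After 3 (parentNode): footer
After 4 (lastChild): span
After 5 (parentNode): footer
After 6 (firstChild): ul
After 7 (nextSibling): span
After 8 (previousSibling): ul
After 9 (previousSibling): ul (no-op, stayed)
After 10 (firstChild): div
After 11 (nextSibling): h2

Answer: footer > ul > h2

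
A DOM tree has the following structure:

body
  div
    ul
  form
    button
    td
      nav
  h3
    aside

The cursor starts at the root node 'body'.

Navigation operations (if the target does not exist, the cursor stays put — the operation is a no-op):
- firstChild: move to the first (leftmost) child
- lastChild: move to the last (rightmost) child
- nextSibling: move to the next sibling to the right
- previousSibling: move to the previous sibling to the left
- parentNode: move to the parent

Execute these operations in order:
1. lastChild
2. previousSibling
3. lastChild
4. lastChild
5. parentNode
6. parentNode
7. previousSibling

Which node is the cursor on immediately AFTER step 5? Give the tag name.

Answer: td

Derivation:
After 1 (lastChild): h3
After 2 (previousSibling): form
After 3 (lastChild): td
After 4 (lastChild): nav
After 5 (parentNode): td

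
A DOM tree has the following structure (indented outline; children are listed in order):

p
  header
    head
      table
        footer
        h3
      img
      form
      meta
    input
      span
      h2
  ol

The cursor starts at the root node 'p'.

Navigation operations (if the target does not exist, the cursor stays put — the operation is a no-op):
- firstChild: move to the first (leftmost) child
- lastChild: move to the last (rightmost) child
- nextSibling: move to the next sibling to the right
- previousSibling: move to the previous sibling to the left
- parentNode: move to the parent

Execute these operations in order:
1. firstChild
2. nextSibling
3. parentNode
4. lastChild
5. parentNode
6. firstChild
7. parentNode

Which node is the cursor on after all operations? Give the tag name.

Answer: p

Derivation:
After 1 (firstChild): header
After 2 (nextSibling): ol
After 3 (parentNode): p
After 4 (lastChild): ol
After 5 (parentNode): p
After 6 (firstChild): header
After 7 (parentNode): p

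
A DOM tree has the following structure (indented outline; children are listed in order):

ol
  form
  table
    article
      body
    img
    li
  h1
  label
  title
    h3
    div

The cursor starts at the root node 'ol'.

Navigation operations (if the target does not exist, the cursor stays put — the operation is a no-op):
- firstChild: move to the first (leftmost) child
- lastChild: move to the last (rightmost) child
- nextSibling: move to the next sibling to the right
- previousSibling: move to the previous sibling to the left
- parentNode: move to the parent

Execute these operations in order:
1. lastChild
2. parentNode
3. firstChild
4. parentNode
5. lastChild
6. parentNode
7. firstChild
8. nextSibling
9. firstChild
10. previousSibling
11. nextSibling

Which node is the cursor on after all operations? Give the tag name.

Answer: img

Derivation:
After 1 (lastChild): title
After 2 (parentNode): ol
After 3 (firstChild): form
After 4 (parentNode): ol
After 5 (lastChild): title
After 6 (parentNode): ol
After 7 (firstChild): form
After 8 (nextSibling): table
After 9 (firstChild): article
After 10 (previousSibling): article (no-op, stayed)
After 11 (nextSibling): img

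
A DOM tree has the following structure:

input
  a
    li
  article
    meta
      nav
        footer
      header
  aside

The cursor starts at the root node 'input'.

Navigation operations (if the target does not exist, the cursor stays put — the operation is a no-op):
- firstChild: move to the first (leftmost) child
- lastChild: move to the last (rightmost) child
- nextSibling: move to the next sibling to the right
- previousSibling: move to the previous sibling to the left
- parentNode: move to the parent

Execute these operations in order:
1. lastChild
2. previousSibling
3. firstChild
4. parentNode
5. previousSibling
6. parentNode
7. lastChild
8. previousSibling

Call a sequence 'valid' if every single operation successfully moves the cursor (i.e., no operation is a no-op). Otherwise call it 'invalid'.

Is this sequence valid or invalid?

Answer: valid

Derivation:
After 1 (lastChild): aside
After 2 (previousSibling): article
After 3 (firstChild): meta
After 4 (parentNode): article
After 5 (previousSibling): a
After 6 (parentNode): input
After 7 (lastChild): aside
After 8 (previousSibling): article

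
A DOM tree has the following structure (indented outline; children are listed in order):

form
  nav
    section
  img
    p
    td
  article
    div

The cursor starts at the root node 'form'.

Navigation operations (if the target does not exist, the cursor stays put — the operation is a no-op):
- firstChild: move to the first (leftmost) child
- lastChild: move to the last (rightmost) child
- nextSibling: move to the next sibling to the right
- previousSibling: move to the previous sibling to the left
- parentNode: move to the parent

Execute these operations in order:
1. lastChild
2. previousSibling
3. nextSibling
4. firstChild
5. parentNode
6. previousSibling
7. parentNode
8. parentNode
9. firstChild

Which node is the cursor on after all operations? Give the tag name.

After 1 (lastChild): article
After 2 (previousSibling): img
After 3 (nextSibling): article
After 4 (firstChild): div
After 5 (parentNode): article
After 6 (previousSibling): img
After 7 (parentNode): form
After 8 (parentNode): form (no-op, stayed)
After 9 (firstChild): nav

Answer: nav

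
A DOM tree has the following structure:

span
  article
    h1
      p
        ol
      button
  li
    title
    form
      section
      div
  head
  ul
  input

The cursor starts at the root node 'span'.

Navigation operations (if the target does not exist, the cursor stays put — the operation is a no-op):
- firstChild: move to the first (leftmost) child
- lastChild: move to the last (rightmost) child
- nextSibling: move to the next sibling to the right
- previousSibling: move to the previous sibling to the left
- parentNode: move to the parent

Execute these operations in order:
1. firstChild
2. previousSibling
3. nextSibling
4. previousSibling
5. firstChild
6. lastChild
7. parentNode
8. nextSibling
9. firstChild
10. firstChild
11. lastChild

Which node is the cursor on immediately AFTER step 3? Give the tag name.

After 1 (firstChild): article
After 2 (previousSibling): article (no-op, stayed)
After 3 (nextSibling): li

Answer: li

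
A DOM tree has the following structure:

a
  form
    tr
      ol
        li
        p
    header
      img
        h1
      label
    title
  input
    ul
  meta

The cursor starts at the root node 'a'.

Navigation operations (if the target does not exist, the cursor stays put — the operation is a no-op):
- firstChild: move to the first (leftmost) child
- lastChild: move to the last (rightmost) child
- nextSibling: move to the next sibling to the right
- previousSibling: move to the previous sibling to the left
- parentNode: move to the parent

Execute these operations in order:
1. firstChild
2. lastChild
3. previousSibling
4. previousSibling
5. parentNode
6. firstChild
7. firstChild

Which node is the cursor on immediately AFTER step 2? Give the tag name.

Answer: title

Derivation:
After 1 (firstChild): form
After 2 (lastChild): title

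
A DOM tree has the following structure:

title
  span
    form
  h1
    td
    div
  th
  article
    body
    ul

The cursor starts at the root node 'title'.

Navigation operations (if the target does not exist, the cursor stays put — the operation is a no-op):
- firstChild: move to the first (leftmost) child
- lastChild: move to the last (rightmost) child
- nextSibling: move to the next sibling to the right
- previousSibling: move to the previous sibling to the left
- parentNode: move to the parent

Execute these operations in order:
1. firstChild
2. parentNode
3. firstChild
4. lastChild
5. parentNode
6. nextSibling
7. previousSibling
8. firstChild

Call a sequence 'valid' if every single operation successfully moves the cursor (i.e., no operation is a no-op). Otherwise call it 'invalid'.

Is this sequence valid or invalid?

Answer: valid

Derivation:
After 1 (firstChild): span
After 2 (parentNode): title
After 3 (firstChild): span
After 4 (lastChild): form
After 5 (parentNode): span
After 6 (nextSibling): h1
After 7 (previousSibling): span
After 8 (firstChild): form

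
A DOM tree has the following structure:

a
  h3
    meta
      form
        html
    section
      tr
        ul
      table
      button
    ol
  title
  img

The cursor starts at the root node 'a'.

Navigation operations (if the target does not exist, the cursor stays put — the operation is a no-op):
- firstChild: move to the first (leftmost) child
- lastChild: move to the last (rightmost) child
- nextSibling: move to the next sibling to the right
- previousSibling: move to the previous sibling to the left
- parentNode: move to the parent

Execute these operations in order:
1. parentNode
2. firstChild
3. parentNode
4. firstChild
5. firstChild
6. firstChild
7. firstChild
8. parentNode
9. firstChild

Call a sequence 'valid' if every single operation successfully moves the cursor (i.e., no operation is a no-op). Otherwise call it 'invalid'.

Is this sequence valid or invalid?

After 1 (parentNode): a (no-op, stayed)
After 2 (firstChild): h3
After 3 (parentNode): a
After 4 (firstChild): h3
After 5 (firstChild): meta
After 6 (firstChild): form
After 7 (firstChild): html
After 8 (parentNode): form
After 9 (firstChild): html

Answer: invalid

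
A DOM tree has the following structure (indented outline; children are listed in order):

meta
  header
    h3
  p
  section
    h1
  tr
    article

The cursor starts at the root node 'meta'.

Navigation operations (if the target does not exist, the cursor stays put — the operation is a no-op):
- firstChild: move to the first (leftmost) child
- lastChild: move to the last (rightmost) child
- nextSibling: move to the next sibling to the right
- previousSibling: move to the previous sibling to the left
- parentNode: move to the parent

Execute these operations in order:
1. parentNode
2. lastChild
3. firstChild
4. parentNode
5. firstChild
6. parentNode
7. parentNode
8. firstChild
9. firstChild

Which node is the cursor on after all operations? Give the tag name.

After 1 (parentNode): meta (no-op, stayed)
After 2 (lastChild): tr
After 3 (firstChild): article
After 4 (parentNode): tr
After 5 (firstChild): article
After 6 (parentNode): tr
After 7 (parentNode): meta
After 8 (firstChild): header
After 9 (firstChild): h3

Answer: h3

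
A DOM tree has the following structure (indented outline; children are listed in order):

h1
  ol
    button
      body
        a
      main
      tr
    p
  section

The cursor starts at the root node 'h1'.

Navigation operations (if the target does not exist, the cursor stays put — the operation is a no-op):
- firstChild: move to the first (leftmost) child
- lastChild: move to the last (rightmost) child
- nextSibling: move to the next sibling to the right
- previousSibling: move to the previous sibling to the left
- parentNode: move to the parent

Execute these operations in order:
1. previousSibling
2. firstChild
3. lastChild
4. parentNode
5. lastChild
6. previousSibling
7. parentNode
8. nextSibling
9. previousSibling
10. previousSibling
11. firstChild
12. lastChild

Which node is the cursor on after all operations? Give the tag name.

After 1 (previousSibling): h1 (no-op, stayed)
After 2 (firstChild): ol
After 3 (lastChild): p
After 4 (parentNode): ol
After 5 (lastChild): p
After 6 (previousSibling): button
After 7 (parentNode): ol
After 8 (nextSibling): section
After 9 (previousSibling): ol
After 10 (previousSibling): ol (no-op, stayed)
After 11 (firstChild): button
After 12 (lastChild): tr

Answer: tr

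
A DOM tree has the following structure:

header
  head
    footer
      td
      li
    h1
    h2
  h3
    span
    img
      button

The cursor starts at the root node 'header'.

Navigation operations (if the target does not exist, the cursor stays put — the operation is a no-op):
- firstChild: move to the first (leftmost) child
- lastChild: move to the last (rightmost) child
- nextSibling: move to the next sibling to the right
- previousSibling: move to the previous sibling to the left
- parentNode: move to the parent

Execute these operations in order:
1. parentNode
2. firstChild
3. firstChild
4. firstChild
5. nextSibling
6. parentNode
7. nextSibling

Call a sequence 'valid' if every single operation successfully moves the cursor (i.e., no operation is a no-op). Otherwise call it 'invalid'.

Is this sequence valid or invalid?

After 1 (parentNode): header (no-op, stayed)
After 2 (firstChild): head
After 3 (firstChild): footer
After 4 (firstChild): td
After 5 (nextSibling): li
After 6 (parentNode): footer
After 7 (nextSibling): h1

Answer: invalid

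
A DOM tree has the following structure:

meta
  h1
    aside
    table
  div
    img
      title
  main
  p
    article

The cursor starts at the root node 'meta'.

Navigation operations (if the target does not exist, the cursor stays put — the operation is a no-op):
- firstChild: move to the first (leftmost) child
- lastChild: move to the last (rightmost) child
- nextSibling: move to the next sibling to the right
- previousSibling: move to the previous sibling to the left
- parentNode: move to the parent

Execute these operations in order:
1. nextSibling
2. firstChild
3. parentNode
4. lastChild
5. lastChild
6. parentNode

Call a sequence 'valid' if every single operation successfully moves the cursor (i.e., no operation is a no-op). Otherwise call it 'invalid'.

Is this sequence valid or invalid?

After 1 (nextSibling): meta (no-op, stayed)
After 2 (firstChild): h1
After 3 (parentNode): meta
After 4 (lastChild): p
After 5 (lastChild): article
After 6 (parentNode): p

Answer: invalid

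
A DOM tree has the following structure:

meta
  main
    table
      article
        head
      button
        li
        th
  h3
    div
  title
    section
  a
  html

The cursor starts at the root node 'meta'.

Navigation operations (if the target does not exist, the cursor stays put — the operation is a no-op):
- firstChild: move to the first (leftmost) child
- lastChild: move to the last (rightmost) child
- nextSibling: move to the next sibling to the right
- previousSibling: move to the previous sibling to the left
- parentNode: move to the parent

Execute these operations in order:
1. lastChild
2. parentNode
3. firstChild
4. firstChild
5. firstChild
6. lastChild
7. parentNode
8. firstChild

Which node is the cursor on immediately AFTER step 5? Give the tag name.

After 1 (lastChild): html
After 2 (parentNode): meta
After 3 (firstChild): main
After 4 (firstChild): table
After 5 (firstChild): article

Answer: article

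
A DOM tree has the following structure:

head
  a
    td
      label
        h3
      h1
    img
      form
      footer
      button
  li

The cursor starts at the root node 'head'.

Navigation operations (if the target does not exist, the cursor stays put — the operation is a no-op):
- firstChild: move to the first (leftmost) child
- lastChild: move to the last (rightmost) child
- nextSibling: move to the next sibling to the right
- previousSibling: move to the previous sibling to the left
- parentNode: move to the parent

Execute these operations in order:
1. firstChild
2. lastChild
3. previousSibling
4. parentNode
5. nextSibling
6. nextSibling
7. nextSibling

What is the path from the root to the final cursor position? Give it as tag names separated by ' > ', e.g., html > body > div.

After 1 (firstChild): a
After 2 (lastChild): img
After 3 (previousSibling): td
After 4 (parentNode): a
After 5 (nextSibling): li
After 6 (nextSibling): li (no-op, stayed)
After 7 (nextSibling): li (no-op, stayed)

Answer: head > li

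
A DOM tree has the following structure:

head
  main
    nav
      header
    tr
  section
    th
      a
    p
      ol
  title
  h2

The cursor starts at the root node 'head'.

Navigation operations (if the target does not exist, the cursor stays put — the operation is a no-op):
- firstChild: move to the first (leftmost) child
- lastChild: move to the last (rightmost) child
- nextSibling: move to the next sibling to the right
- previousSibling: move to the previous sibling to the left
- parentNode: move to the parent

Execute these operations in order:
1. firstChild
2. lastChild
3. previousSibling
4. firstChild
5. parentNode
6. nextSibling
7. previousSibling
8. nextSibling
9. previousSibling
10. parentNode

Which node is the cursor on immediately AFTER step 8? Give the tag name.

Answer: tr

Derivation:
After 1 (firstChild): main
After 2 (lastChild): tr
After 3 (previousSibling): nav
After 4 (firstChild): header
After 5 (parentNode): nav
After 6 (nextSibling): tr
After 7 (previousSibling): nav
After 8 (nextSibling): tr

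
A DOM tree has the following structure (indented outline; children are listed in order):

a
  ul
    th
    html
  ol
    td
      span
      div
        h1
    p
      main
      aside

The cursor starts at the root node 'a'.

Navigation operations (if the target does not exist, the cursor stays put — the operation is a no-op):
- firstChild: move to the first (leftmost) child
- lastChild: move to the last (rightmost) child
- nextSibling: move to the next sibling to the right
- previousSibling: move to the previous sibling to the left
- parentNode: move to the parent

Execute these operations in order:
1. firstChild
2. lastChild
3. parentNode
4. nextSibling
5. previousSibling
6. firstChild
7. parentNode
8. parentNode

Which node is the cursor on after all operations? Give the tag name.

Answer: a

Derivation:
After 1 (firstChild): ul
After 2 (lastChild): html
After 3 (parentNode): ul
After 4 (nextSibling): ol
After 5 (previousSibling): ul
After 6 (firstChild): th
After 7 (parentNode): ul
After 8 (parentNode): a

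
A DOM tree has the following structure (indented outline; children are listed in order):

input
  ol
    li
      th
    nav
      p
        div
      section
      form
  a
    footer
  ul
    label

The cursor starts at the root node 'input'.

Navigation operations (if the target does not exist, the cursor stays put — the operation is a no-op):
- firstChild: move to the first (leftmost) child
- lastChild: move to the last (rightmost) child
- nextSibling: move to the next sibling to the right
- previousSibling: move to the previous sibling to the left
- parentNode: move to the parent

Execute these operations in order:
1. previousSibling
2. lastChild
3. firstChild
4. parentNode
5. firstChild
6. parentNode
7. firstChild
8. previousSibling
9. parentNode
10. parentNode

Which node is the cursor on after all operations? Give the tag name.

Answer: input

Derivation:
After 1 (previousSibling): input (no-op, stayed)
After 2 (lastChild): ul
After 3 (firstChild): label
After 4 (parentNode): ul
After 5 (firstChild): label
After 6 (parentNode): ul
After 7 (firstChild): label
After 8 (previousSibling): label (no-op, stayed)
After 9 (parentNode): ul
After 10 (parentNode): input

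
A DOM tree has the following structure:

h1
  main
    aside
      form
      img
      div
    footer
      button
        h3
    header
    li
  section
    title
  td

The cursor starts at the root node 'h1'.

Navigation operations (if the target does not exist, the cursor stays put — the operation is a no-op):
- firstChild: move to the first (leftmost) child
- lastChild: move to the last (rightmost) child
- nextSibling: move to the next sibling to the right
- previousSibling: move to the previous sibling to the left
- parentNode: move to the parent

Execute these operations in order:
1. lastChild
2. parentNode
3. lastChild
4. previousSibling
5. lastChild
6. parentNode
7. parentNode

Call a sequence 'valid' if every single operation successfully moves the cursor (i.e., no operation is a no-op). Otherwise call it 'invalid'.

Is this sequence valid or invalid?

Answer: valid

Derivation:
After 1 (lastChild): td
After 2 (parentNode): h1
After 3 (lastChild): td
After 4 (previousSibling): section
After 5 (lastChild): title
After 6 (parentNode): section
After 7 (parentNode): h1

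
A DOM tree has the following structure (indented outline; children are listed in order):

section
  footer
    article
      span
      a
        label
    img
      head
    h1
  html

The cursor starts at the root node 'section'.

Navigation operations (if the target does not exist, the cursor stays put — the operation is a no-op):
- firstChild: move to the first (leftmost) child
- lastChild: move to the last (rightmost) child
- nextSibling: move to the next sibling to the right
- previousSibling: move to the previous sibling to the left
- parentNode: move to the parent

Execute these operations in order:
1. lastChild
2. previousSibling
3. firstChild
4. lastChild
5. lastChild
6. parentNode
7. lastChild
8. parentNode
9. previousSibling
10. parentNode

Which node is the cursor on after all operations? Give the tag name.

Answer: article

Derivation:
After 1 (lastChild): html
After 2 (previousSibling): footer
After 3 (firstChild): article
After 4 (lastChild): a
After 5 (lastChild): label
After 6 (parentNode): a
After 7 (lastChild): label
After 8 (parentNode): a
After 9 (previousSibling): span
After 10 (parentNode): article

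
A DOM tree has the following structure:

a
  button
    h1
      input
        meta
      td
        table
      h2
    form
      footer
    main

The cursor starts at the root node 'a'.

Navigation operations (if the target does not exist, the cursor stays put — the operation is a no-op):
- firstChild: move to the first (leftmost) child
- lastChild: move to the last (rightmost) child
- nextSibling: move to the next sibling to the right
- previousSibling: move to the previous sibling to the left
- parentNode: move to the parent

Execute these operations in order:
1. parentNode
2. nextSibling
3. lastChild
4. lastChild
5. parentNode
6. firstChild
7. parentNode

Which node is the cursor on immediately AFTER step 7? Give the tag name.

Answer: button

Derivation:
After 1 (parentNode): a (no-op, stayed)
After 2 (nextSibling): a (no-op, stayed)
After 3 (lastChild): button
After 4 (lastChild): main
After 5 (parentNode): button
After 6 (firstChild): h1
After 7 (parentNode): button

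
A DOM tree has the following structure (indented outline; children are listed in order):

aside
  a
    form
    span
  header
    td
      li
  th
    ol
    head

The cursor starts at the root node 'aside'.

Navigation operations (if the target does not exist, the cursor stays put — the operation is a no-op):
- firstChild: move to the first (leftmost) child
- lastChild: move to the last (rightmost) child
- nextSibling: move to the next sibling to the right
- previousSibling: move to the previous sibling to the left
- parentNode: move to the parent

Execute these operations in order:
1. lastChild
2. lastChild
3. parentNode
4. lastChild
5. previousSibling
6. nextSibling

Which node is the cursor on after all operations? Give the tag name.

Answer: head

Derivation:
After 1 (lastChild): th
After 2 (lastChild): head
After 3 (parentNode): th
After 4 (lastChild): head
After 5 (previousSibling): ol
After 6 (nextSibling): head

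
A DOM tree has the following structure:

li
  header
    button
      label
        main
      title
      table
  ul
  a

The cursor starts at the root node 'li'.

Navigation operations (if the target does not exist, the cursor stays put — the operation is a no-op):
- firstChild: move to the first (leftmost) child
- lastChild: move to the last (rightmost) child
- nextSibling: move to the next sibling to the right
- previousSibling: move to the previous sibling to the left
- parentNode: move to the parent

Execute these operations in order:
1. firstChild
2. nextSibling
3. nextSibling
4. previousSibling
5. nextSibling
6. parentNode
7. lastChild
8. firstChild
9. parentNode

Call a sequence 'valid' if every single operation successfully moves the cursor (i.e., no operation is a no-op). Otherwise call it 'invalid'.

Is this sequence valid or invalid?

After 1 (firstChild): header
After 2 (nextSibling): ul
After 3 (nextSibling): a
After 4 (previousSibling): ul
After 5 (nextSibling): a
After 6 (parentNode): li
After 7 (lastChild): a
After 8 (firstChild): a (no-op, stayed)
After 9 (parentNode): li

Answer: invalid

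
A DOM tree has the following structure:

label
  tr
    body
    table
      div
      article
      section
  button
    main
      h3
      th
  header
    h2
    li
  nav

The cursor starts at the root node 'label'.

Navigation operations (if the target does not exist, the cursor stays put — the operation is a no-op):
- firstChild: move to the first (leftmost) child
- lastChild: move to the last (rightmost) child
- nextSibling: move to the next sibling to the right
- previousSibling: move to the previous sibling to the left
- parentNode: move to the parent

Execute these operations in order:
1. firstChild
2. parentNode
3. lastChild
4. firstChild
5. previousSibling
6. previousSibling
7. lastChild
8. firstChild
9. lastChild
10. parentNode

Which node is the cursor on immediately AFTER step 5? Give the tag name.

Answer: header

Derivation:
After 1 (firstChild): tr
After 2 (parentNode): label
After 3 (lastChild): nav
After 4 (firstChild): nav (no-op, stayed)
After 5 (previousSibling): header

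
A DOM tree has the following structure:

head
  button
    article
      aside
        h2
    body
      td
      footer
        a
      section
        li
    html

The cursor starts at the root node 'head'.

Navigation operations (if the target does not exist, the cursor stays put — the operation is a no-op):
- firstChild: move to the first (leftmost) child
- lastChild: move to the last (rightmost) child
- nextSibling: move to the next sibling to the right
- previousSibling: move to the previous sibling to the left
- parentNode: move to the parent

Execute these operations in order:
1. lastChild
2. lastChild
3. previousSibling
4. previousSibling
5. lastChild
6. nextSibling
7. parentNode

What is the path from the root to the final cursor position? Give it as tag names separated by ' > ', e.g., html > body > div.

Answer: head > button > article

Derivation:
After 1 (lastChild): button
After 2 (lastChild): html
After 3 (previousSibling): body
After 4 (previousSibling): article
After 5 (lastChild): aside
After 6 (nextSibling): aside (no-op, stayed)
After 7 (parentNode): article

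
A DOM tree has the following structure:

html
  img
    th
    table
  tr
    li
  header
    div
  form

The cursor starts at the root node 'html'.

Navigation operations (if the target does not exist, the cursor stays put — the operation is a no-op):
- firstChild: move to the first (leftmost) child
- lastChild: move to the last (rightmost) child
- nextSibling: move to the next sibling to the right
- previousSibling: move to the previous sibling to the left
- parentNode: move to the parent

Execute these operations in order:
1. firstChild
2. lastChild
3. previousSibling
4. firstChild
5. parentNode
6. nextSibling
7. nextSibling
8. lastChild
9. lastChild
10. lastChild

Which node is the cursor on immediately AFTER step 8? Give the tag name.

After 1 (firstChild): img
After 2 (lastChild): table
After 3 (previousSibling): th
After 4 (firstChild): th (no-op, stayed)
After 5 (parentNode): img
After 6 (nextSibling): tr
After 7 (nextSibling): header
After 8 (lastChild): div

Answer: div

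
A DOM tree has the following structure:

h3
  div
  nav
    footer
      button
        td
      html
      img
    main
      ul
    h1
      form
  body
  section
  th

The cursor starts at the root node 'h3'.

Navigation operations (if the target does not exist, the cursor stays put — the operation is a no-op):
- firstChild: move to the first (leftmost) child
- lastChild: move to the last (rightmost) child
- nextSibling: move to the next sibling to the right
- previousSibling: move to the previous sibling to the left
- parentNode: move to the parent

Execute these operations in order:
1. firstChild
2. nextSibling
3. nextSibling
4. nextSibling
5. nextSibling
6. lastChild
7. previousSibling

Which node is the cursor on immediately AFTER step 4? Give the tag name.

After 1 (firstChild): div
After 2 (nextSibling): nav
After 3 (nextSibling): body
After 4 (nextSibling): section

Answer: section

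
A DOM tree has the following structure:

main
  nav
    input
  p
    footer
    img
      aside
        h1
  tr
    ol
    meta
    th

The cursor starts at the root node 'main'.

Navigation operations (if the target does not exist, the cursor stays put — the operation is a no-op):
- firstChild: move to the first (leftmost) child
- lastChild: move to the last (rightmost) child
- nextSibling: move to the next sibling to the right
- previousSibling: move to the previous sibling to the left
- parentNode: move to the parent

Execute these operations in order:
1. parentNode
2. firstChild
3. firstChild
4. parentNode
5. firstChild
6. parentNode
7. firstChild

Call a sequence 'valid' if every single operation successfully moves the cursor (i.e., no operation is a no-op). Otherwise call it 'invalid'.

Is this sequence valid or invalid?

Answer: invalid

Derivation:
After 1 (parentNode): main (no-op, stayed)
After 2 (firstChild): nav
After 3 (firstChild): input
After 4 (parentNode): nav
After 5 (firstChild): input
After 6 (parentNode): nav
After 7 (firstChild): input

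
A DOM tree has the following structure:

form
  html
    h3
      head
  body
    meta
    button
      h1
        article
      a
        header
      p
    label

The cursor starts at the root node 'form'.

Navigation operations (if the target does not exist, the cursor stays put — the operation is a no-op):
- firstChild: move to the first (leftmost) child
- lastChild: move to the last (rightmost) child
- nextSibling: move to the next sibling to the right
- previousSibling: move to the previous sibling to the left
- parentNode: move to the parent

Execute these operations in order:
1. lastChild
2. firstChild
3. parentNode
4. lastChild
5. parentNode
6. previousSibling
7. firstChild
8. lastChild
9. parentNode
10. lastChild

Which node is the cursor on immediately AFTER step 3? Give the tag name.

After 1 (lastChild): body
After 2 (firstChild): meta
After 3 (parentNode): body

Answer: body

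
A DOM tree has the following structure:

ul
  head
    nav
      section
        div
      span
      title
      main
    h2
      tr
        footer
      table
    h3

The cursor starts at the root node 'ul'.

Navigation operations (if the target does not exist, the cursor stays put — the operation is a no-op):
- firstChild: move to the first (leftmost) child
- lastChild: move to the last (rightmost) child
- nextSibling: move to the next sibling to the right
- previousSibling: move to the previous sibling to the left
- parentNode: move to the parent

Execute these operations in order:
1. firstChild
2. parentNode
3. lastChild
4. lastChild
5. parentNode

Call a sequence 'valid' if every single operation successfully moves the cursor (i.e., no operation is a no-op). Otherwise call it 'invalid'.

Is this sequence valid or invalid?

Answer: valid

Derivation:
After 1 (firstChild): head
After 2 (parentNode): ul
After 3 (lastChild): head
After 4 (lastChild): h3
After 5 (parentNode): head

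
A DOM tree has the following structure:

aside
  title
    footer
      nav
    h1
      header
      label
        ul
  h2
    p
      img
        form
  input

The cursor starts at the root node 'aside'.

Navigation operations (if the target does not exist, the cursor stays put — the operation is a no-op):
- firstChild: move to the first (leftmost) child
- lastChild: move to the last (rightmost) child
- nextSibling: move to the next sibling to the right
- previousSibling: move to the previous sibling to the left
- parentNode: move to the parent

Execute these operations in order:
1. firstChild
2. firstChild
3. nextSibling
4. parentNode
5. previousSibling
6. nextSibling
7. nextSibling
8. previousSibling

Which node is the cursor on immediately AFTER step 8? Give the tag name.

After 1 (firstChild): title
After 2 (firstChild): footer
After 3 (nextSibling): h1
After 4 (parentNode): title
After 5 (previousSibling): title (no-op, stayed)
After 6 (nextSibling): h2
After 7 (nextSibling): input
After 8 (previousSibling): h2

Answer: h2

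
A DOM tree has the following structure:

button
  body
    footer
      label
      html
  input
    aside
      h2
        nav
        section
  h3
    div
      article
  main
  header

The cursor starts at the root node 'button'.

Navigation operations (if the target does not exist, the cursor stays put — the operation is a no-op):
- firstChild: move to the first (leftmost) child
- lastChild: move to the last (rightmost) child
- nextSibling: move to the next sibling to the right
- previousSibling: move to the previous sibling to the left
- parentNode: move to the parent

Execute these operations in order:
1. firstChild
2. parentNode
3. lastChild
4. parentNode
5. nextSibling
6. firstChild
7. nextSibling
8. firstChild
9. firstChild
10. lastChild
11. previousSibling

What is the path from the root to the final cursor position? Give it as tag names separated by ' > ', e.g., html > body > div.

Answer: button > input > aside > h2 > nav

Derivation:
After 1 (firstChild): body
After 2 (parentNode): button
After 3 (lastChild): header
After 4 (parentNode): button
After 5 (nextSibling): button (no-op, stayed)
After 6 (firstChild): body
After 7 (nextSibling): input
After 8 (firstChild): aside
After 9 (firstChild): h2
After 10 (lastChild): section
After 11 (previousSibling): nav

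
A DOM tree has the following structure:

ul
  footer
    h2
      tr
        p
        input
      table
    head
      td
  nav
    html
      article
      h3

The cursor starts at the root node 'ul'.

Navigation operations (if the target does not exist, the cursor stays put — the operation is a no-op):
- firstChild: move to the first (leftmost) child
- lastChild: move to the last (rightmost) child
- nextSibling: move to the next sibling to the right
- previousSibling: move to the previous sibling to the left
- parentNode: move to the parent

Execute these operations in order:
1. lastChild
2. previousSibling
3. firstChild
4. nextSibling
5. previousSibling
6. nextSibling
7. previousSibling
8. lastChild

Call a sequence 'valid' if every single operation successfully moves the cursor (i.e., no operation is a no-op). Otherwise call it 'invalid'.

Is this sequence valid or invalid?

Answer: valid

Derivation:
After 1 (lastChild): nav
After 2 (previousSibling): footer
After 3 (firstChild): h2
After 4 (nextSibling): head
After 5 (previousSibling): h2
After 6 (nextSibling): head
After 7 (previousSibling): h2
After 8 (lastChild): table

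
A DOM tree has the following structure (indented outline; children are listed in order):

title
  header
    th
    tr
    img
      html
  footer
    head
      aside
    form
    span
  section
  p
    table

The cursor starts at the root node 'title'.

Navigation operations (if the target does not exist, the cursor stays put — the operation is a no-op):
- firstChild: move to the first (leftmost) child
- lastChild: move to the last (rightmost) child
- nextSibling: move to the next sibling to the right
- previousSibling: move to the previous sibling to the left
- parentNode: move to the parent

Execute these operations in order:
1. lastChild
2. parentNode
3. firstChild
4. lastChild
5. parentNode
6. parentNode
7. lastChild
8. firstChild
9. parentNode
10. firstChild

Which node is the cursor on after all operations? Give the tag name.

Answer: table

Derivation:
After 1 (lastChild): p
After 2 (parentNode): title
After 3 (firstChild): header
After 4 (lastChild): img
After 5 (parentNode): header
After 6 (parentNode): title
After 7 (lastChild): p
After 8 (firstChild): table
After 9 (parentNode): p
After 10 (firstChild): table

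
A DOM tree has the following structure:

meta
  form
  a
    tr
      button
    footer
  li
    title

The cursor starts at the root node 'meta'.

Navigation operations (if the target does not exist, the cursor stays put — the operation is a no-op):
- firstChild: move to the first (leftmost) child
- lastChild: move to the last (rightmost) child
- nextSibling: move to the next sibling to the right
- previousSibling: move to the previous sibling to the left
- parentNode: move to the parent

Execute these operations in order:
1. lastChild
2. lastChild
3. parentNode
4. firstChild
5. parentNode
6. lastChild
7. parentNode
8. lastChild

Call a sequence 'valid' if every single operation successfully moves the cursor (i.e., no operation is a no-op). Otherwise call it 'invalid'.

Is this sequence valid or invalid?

Answer: valid

Derivation:
After 1 (lastChild): li
After 2 (lastChild): title
After 3 (parentNode): li
After 4 (firstChild): title
After 5 (parentNode): li
After 6 (lastChild): title
After 7 (parentNode): li
After 8 (lastChild): title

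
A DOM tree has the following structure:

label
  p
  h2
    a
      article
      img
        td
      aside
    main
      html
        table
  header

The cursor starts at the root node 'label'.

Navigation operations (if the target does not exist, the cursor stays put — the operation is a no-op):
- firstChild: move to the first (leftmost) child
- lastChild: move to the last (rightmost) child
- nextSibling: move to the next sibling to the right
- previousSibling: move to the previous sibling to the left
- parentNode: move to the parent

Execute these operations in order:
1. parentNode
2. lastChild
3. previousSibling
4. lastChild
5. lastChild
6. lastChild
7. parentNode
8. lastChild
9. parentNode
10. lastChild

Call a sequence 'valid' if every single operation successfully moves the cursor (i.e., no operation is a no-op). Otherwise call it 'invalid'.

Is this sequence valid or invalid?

After 1 (parentNode): label (no-op, stayed)
After 2 (lastChild): header
After 3 (previousSibling): h2
After 4 (lastChild): main
After 5 (lastChild): html
After 6 (lastChild): table
After 7 (parentNode): html
After 8 (lastChild): table
After 9 (parentNode): html
After 10 (lastChild): table

Answer: invalid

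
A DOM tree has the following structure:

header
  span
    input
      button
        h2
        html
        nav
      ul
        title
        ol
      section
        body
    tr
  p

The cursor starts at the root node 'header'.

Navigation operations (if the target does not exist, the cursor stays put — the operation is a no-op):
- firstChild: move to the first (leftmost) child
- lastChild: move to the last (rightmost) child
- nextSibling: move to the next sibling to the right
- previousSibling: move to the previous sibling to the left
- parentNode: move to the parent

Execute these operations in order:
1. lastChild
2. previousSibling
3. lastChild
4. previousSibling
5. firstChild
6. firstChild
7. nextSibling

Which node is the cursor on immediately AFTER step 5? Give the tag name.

Answer: button

Derivation:
After 1 (lastChild): p
After 2 (previousSibling): span
After 3 (lastChild): tr
After 4 (previousSibling): input
After 5 (firstChild): button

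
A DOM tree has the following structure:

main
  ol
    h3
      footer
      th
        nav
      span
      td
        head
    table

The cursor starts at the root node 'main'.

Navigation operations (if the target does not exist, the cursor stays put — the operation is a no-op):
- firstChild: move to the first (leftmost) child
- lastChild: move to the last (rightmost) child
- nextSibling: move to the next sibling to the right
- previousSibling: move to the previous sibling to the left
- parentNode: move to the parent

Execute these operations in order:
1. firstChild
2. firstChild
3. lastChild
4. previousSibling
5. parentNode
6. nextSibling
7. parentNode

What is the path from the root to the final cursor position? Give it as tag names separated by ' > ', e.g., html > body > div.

Answer: main > ol

Derivation:
After 1 (firstChild): ol
After 2 (firstChild): h3
After 3 (lastChild): td
After 4 (previousSibling): span
After 5 (parentNode): h3
After 6 (nextSibling): table
After 7 (parentNode): ol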